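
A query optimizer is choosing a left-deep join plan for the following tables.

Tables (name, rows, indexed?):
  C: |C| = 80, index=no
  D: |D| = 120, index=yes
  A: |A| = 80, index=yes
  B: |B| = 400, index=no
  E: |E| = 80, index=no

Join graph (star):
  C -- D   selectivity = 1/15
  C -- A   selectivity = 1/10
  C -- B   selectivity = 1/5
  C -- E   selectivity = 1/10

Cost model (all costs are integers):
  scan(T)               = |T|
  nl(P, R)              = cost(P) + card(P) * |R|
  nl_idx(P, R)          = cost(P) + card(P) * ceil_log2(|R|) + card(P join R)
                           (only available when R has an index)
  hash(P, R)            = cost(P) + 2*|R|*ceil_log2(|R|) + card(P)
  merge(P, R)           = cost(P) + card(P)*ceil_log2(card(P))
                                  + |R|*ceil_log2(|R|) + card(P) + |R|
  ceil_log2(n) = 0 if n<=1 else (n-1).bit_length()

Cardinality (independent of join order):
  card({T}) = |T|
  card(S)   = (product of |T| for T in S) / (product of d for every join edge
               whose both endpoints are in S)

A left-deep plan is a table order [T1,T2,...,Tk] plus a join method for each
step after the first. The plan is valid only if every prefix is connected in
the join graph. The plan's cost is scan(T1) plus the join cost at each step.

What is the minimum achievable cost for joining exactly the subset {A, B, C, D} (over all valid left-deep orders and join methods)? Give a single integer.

Selinger DP over subsets of {A,B,C,D}:
  {C}: scan cost=80, card=80
  {D}: scan cost=120, card=120
  {A}: scan cost=80, card=80
  {B}: scan cost=400, card=400
  {CD}: card=640; try (D,nl_idx)→1280, (C,hash)→1360, (D,merge)→1680, (C,merge)→1720, (D,hash)→1840, (D,nl)→9680 …(+1); best=1280 via (D,nl_idx)
  {AC}: card=640; try (C,hash)→1280, (A,hash)→1280, (A,nl_idx)→1280, (C,merge)→1360, (A,merge)→1360, (C,nl)→6480 …(+1); best=1280 via (C,hash)
  {BC}: card=6400; try (C,hash)→1920, (B,merge)→4720, (C,merge)→5040, (B,hash)→7360, (B,nl)→32080, (C,nl)→32400; best=1920 via (C,hash)
  {ACD}: card=5120; try (A,hash)→3040, (D,hash)→3600, (A,merge)→8960, (D,merge)→9280, (D,nl_idx)→10880, (A,nl_idx)→10880 …(+2); best=3040 via (A,hash)
  {BCD}: card=51200; try (B,hash)→9120, (D,hash)→10000, (B,merge)→12320, (D,merge)→92480, (D,nl_idx)→97920, (B,nl)→257280 …(+1); best=9120 via (B,hash)
  {ABC}: card=51200; try (B,hash)→9120, (A,hash)→9440, (B,merge)→12320, (A,merge)→92160, (A,nl_idx)→97920, (B,nl)→257280 …(+1); best=9120 via (B,hash)
  {ABCD}: card=409600; try (B,hash)→15360, (A,hash)→61440, (D,hash)→62000, (B,merge)→78720, (D,nl_idx)→777120, (A,nl_idx)→777120 …(+5); best=15360 via (B,hash)

15360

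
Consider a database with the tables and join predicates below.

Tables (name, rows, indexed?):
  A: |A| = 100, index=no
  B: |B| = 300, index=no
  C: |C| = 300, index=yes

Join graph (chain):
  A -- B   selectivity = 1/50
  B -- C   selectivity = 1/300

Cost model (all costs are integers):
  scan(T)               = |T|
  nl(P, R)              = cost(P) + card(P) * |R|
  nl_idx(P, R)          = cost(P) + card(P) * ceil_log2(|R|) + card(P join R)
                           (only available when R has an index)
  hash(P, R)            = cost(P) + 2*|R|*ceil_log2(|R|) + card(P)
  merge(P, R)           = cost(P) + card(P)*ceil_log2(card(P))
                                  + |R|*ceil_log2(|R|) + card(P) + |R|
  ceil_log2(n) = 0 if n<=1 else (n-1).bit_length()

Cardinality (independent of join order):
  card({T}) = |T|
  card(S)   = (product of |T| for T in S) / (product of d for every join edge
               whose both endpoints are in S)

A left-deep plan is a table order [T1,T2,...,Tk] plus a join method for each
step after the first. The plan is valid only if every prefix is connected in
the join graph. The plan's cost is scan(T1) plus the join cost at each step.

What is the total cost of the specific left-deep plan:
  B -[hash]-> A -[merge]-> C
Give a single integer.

step 1: scan B: cost=300, card=300
step 2: join A via hash
    card(P join A) = 300*100/(50) = 600
    cost = 300 + 2*100*7 + 300 = 2000
step 3: join C via merge
    card(P join C) = 600*300/(300) = 600
    cost = 2000 + 600*10 + 300*9 + 600 + 300 = 11600

11600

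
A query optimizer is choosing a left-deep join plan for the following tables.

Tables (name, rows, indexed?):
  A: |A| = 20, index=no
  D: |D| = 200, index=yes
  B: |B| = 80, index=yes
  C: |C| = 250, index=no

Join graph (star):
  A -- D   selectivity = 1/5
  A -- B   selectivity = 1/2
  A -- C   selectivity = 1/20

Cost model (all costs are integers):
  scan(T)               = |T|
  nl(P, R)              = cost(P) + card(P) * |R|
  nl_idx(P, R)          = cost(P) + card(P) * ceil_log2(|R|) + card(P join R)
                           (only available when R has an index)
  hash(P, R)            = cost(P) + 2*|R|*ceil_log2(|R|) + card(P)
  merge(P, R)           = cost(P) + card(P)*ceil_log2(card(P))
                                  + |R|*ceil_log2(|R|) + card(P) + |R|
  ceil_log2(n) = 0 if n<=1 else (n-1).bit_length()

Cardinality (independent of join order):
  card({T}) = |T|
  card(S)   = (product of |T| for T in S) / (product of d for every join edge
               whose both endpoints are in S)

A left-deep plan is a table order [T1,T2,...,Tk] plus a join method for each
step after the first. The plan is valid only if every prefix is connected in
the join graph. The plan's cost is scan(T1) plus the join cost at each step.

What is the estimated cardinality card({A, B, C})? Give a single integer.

Tables in S: A(20), B(80), C(250)
Edges inside S: A-B(d=2), A-C(d=20)
numerator = 20 * 80 * 250 = 400000
denominator = 2 * 20 = 40
card(S) = 400000 / 40 = 10000

10000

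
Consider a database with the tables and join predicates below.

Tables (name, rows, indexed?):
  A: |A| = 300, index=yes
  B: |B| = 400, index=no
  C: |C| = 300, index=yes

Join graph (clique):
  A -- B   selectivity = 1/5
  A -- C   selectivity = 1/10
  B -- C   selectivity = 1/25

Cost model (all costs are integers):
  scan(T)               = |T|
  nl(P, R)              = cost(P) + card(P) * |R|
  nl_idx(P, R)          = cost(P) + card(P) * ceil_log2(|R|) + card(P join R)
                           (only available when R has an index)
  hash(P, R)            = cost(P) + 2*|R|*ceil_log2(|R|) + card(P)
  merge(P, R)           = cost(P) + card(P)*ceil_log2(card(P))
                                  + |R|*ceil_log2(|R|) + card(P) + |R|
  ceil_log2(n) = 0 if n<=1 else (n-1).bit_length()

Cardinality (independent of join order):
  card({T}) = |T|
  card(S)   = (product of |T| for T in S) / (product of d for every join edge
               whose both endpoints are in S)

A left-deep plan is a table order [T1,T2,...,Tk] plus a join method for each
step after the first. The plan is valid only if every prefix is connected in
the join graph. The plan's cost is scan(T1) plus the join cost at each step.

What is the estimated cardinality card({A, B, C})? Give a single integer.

28800

Tables in S: A(300), B(400), C(300)
Edges inside S: A-B(d=5), A-C(d=10), B-C(d=25)
numerator = 300 * 400 * 300 = 36000000
denominator = 5 * 10 * 25 = 1250
card(S) = 36000000 / 1250 = 28800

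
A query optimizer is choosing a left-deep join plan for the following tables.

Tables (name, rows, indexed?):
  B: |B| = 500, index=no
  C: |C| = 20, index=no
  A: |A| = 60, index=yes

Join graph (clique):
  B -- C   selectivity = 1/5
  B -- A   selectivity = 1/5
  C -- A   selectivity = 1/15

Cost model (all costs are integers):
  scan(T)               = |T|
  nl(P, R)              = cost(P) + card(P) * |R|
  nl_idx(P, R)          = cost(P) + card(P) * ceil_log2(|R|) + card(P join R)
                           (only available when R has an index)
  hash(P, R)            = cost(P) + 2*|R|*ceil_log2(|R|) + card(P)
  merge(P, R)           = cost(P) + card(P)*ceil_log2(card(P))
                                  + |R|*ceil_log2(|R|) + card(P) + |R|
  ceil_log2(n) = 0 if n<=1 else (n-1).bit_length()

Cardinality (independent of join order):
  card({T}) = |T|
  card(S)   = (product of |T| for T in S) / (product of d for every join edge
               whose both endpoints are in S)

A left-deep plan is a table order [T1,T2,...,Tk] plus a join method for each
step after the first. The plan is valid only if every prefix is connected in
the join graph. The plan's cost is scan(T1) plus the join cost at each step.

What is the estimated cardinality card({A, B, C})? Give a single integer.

Tables in S: A(60), B(500), C(20)
Edges inside S: B-C(d=5), B-A(d=5), C-A(d=15)
numerator = 60 * 500 * 20 = 600000
denominator = 5 * 5 * 15 = 375
card(S) = 600000 / 375 = 1600

1600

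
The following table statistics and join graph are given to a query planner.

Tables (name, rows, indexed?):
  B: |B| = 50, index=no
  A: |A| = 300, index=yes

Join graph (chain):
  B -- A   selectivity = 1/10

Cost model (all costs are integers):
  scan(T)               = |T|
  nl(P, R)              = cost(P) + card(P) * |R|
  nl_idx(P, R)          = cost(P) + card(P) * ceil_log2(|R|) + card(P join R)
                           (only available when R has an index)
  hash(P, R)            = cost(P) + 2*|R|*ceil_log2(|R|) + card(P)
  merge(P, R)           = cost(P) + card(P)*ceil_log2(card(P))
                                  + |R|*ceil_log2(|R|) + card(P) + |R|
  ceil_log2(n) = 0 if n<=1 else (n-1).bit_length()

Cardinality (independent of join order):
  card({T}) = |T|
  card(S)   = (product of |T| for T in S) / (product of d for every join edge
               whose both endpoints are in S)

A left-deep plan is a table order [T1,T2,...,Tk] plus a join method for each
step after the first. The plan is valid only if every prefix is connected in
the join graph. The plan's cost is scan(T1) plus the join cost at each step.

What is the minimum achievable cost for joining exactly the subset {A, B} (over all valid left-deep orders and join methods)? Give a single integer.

1200

Selinger DP over subsets of {A,B}:
  {B}: scan cost=50, card=50
  {A}: scan cost=300, card=300
  {AB}: card=1500; try (B,hash)→1200, (A,nl_idx)→2000, (A,merge)→3400, (B,merge)→3650, (A,hash)→5500, (A,nl)→15050 …(+1); best=1200 via (B,hash)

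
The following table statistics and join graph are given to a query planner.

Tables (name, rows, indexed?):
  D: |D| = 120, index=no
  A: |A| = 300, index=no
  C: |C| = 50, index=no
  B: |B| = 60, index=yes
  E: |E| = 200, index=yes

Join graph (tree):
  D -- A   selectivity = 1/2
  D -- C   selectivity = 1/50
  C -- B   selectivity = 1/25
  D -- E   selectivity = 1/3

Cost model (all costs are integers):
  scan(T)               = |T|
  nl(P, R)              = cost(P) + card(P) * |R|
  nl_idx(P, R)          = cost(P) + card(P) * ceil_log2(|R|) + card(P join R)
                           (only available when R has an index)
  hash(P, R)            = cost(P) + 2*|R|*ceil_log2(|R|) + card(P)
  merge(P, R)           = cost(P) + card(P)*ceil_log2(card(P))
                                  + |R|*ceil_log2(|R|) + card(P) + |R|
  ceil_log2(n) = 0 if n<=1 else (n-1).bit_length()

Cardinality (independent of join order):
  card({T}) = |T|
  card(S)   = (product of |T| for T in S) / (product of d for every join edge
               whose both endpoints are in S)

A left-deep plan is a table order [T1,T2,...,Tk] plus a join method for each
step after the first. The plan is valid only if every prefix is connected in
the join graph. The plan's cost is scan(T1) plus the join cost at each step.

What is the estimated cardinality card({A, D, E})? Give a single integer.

1200000

Tables in S: A(300), D(120), E(200)
Edges inside S: D-A(d=2), D-E(d=3)
numerator = 300 * 120 * 200 = 7200000
denominator = 2 * 3 = 6
card(S) = 7200000 / 6 = 1200000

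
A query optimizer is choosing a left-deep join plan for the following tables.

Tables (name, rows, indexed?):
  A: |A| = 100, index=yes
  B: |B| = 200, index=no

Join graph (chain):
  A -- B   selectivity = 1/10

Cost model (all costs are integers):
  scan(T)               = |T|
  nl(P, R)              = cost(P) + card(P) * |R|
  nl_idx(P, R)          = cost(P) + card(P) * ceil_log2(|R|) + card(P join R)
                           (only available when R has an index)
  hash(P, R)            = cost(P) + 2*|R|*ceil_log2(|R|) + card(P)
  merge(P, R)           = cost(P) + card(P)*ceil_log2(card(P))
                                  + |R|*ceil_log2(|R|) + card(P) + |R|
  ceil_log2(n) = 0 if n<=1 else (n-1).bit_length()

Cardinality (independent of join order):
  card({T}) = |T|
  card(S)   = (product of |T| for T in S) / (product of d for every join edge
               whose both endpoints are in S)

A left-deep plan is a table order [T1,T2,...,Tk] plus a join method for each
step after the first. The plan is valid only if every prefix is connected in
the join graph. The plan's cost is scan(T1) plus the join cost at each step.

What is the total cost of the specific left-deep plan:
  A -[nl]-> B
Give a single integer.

20100

step 1: scan A: cost=100, card=100
step 2: join B via nl
    card(P join B) = 100*200/(10) = 2000
    cost = 100 + 100*200 = 20100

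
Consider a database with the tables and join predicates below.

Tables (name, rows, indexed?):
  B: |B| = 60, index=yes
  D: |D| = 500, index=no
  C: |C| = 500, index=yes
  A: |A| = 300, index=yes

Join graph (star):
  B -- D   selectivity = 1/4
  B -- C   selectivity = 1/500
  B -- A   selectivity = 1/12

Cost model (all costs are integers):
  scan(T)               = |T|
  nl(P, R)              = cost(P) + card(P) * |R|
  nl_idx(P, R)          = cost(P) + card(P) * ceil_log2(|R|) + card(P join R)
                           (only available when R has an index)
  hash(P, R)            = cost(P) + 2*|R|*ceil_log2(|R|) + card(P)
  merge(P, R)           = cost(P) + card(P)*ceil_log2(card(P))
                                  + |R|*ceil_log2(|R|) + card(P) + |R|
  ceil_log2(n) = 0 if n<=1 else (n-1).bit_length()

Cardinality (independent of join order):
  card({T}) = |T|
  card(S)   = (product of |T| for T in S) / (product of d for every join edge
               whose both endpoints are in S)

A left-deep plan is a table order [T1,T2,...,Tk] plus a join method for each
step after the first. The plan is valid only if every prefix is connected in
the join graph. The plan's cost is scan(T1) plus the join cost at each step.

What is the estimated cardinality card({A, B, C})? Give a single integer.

Tables in S: A(300), B(60), C(500)
Edges inside S: B-C(d=500), B-A(d=12)
numerator = 300 * 60 * 500 = 9000000
denominator = 500 * 12 = 6000
card(S) = 9000000 / 6000 = 1500

1500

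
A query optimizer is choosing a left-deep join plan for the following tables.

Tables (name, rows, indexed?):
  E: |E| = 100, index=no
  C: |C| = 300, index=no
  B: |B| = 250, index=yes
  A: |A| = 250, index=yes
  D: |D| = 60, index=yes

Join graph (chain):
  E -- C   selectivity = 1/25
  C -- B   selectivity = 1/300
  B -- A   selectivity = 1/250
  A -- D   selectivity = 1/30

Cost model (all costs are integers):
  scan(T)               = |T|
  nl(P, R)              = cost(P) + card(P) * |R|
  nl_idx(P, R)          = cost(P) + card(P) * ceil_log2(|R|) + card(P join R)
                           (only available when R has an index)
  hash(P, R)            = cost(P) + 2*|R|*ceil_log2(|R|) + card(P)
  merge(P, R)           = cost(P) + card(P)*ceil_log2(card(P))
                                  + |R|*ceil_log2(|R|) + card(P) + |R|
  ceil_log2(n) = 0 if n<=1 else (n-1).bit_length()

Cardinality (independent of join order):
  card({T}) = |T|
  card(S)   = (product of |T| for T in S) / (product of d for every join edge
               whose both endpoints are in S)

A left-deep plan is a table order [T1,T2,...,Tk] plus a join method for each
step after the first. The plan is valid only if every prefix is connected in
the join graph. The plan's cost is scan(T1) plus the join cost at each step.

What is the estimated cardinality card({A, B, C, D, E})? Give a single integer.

Tables in S: A(250), B(250), C(300), D(60), E(100)
Edges inside S: E-C(d=25), C-B(d=300), B-A(d=250), A-D(d=30)
numerator = 250 * 250 * 300 * 60 * 100 = 112500000000
denominator = 25 * 300 * 250 * 30 = 56250000
card(S) = 112500000000 / 56250000 = 2000

2000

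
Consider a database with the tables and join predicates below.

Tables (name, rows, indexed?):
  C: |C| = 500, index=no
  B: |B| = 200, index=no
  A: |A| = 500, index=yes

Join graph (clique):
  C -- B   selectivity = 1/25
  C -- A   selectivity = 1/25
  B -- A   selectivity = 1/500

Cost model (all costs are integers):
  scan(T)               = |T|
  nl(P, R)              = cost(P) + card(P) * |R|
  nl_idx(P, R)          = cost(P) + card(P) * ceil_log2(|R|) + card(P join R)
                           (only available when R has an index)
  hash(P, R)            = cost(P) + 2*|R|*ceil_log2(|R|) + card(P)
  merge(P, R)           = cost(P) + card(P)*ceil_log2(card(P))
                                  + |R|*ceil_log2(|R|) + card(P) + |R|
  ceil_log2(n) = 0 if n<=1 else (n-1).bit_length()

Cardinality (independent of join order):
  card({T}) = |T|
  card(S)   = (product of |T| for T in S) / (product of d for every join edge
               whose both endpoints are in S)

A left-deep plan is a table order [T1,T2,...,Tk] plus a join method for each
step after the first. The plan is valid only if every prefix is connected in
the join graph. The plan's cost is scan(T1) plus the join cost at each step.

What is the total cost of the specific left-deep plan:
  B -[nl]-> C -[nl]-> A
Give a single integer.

step 1: scan B: cost=200, card=200
step 2: join C via nl
    card(P join C) = 200*500/(25) = 4000
    cost = 200 + 200*500 = 100200
step 3: join A via nl
    card(P join A) = 4000*500/(25*500) = 160
    cost = 100200 + 4000*500 = 2100200

2100200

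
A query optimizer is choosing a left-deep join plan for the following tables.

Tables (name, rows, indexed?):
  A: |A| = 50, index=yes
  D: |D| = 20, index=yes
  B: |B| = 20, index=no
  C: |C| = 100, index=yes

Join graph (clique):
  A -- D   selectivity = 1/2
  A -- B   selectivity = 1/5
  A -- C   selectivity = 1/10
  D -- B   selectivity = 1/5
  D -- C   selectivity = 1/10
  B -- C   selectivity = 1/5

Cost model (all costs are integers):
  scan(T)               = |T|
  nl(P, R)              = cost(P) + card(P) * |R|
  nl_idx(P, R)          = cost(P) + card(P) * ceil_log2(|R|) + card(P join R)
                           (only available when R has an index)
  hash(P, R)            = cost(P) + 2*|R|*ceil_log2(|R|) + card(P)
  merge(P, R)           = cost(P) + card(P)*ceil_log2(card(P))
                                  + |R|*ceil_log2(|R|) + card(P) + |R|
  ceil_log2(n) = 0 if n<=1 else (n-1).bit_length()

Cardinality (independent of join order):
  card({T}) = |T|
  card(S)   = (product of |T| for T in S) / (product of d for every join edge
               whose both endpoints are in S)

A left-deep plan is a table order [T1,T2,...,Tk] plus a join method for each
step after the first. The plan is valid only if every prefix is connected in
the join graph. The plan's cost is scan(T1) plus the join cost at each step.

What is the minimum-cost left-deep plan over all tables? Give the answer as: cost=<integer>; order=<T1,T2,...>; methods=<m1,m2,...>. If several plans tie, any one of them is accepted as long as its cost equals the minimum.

cost=1520; order=D,C,B,A; methods=nl_idx,hash,hash

Selinger DP (subsets sized 1..n):
  {A}: scan cost=50, card=50
  {D}: scan cost=20, card=20
  {B}: scan cost=20, card=20
  {C}: scan cost=100, card=100
  {AD}: card=500; try (D,hash)→300, (A,merge)→490, (D,merge)→520, (A,hash)→640, (A,nl_idx)→640, (D,nl_idx)→800 …(+2); best=300 via (D,hash)
  {AB}: card=200; try (B,hash)→300, (A,nl_idx)→340, (A,merge)→490, (B,merge)→520, (A,hash)→640, (A,nl)→1020 …(+1); best=300 via (B,hash)
  {AC}: card=500; try (A,hash)→800, (C,nl_idx)→900, (C,merge)→1200, (A,nl_idx)→1200, (A,merge)→1250, (C,hash)→1500 …(+2); best=800 via (A,hash)
  {BD}: card=80; try (D,nl_idx)→200, (D,hash)→240, (B,hash)→240, (D,merge)→260, (B,merge)→260, (D,nl)→420 …(+1); best=200 via (D,nl_idx)
  {CD}: card=200; try (C,nl_idx)→360, (D,hash)→400, (D,nl_idx)→800, (C,merge)→940, (D,merge)→1020, (C,hash)→1440 …(+2); best=360 via (C,nl_idx)
  {BC}: card=400; try (B,hash)→400, (C,nl_idx)→560, (C,merge)→940, (B,merge)→1020, (C,hash)→1440, (C,nl)→2020 …(+1); best=400 via (B,hash)
  {ABD}: card=400; try (D,hash)→700, (A,hash)→880, (B,hash)→1000, (A,nl_idx)→1080, (A,merge)→1190, (D,nl_idx)→1700 …(+5); best=700 via (D,hash)
  {ACD}: card=500; try (A,hash)→1160, (D,hash)→1500, (A,nl_idx)→2060, (C,hash)→2200, (A,merge)→2510, (D,nl_idx)→3800 …(+6); best=1160 via (A,hash)
  {ABC}: card=400; try (A,hash)→1400, (B,hash)→1500, (C,hash)→1900, (C,nl_idx)→2100, (C,merge)→2900, (A,nl_idx)→3200 …(+5); best=1400 via (A,hash)
  {BCD}: card=160; try (B,hash)→760, (C,nl_idx)→920, (D,hash)→1000, (C,merge)→1640, (C,hash)→1680, (B,merge)→2280 …(+5); best=760 via (B,hash)
  {ABCD}: card=80; try (A,hash)→1520, (A,nl_idx)→1800, (B,hash)→1860, (D,hash)→2000, (C,hash)→2500, (A,merge)→2550 …(+9); best=1520 via (A,hash)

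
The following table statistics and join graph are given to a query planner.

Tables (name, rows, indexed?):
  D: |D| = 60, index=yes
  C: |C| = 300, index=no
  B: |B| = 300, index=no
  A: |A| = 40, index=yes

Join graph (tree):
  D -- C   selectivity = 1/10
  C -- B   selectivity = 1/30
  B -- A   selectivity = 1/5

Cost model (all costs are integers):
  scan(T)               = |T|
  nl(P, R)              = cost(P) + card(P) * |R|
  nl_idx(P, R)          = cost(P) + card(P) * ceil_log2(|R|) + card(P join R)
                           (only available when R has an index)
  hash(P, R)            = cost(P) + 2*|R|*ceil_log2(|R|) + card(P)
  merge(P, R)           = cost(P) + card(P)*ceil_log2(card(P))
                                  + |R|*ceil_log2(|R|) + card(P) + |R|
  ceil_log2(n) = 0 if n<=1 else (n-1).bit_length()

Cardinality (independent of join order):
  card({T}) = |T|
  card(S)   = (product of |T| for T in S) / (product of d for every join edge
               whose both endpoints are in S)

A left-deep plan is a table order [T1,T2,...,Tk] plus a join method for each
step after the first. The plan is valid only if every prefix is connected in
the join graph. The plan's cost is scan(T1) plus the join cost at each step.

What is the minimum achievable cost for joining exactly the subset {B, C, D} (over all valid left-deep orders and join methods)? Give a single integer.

8520

Selinger DP over subsets of {B,C,D}:
  {D}: scan cost=60, card=60
  {C}: scan cost=300, card=300
  {B}: scan cost=300, card=300
  {CD}: card=1800; try (D,hash)→1320, (C,merge)→3480, (D,merge)→3720, (D,nl_idx)→3900, (C,hash)→5520, (C,nl)→18060 …(+1); best=1320 via (D,hash)
  {BC}: card=3000; try (C,hash)→6000, (B,hash)→6000, (C,merge)→6300, (B,merge)→6300, (C,nl)→90300, (B,nl)→90300; best=6000 via (C,hash)
  {BCD}: card=18000; try (B,hash)→8520, (D,hash)→9720, (B,merge)→25920, (D,nl_idx)→42000, (D,merge)→45420, (D,nl)→186000 …(+1); best=8520 via (B,hash)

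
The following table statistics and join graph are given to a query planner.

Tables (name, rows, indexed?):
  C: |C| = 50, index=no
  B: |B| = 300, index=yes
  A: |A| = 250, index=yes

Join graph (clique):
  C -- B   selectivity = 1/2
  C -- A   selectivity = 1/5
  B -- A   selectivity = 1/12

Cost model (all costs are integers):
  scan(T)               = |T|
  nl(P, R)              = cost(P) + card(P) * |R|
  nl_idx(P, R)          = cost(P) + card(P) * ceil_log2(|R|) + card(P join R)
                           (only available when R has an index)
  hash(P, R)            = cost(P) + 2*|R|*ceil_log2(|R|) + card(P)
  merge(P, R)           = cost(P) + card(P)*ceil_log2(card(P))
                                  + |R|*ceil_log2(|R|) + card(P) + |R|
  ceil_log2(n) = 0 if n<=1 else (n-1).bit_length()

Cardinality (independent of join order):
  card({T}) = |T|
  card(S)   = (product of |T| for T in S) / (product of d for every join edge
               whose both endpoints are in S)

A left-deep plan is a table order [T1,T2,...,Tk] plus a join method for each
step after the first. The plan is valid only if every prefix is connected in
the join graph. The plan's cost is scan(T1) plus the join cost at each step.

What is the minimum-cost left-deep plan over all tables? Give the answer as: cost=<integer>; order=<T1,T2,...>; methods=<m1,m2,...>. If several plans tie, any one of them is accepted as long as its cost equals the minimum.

cost=9000; order=A,C,B; methods=hash,hash

Selinger DP (subsets sized 1..n):
  {C}: scan cost=50, card=50
  {B}: scan cost=300, card=300
  {A}: scan cost=250, card=250
  {BC}: card=7500; try (C,hash)→1200, (B,merge)→3400, (C,merge)→3650, (B,hash)→5500, (B,nl_idx)→8000, (B,nl)→15050 …(+1); best=1200 via (C,hash)
  {AC}: card=2500; try (C,hash)→1100, (A,merge)→2650, (C,merge)→2850, (A,nl_idx)→2950, (A,hash)→4100, (A,nl)→12550 …(+1); best=1100 via (C,hash)
  {AB}: card=6250; try (A,hash)→4600, (B,merge)→5500, (A,merge)→5550, (B,hash)→5900, (B,nl_idx)→8750, (A,nl_idx)→8950 …(+2); best=4600 via (A,hash)
  {ABC}: card=31250; try (B,hash)→9000, (C,hash)→11450, (A,hash)→12700, (B,merge)→36600, (B,nl_idx)→54850, (C,merge)→92450 …(+5); best=9000 via (B,hash)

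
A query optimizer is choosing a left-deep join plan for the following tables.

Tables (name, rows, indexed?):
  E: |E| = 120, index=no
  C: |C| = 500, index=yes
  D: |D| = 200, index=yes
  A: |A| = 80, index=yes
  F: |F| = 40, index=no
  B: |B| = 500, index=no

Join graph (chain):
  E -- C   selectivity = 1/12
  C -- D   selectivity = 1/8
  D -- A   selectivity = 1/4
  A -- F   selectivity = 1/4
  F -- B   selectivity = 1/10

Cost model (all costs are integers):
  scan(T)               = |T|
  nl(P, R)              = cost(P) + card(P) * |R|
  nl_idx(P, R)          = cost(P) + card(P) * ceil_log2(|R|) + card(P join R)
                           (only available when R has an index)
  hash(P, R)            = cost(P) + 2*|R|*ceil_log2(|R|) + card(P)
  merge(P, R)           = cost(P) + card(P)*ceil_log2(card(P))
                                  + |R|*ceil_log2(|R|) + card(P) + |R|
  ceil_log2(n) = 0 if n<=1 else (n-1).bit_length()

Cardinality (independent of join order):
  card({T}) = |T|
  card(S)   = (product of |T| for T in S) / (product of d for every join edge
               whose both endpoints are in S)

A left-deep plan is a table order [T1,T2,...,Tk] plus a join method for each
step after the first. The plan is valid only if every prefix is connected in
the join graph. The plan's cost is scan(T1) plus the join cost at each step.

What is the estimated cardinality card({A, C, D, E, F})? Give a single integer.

Tables in S: A(80), C(500), D(200), E(120), F(40)
Edges inside S: E-C(d=12), C-D(d=8), D-A(d=4), A-F(d=4)
numerator = 80 * 500 * 200 * 120 * 40 = 38400000000
denominator = 12 * 8 * 4 * 4 = 1536
card(S) = 38400000000 / 1536 = 25000000

25000000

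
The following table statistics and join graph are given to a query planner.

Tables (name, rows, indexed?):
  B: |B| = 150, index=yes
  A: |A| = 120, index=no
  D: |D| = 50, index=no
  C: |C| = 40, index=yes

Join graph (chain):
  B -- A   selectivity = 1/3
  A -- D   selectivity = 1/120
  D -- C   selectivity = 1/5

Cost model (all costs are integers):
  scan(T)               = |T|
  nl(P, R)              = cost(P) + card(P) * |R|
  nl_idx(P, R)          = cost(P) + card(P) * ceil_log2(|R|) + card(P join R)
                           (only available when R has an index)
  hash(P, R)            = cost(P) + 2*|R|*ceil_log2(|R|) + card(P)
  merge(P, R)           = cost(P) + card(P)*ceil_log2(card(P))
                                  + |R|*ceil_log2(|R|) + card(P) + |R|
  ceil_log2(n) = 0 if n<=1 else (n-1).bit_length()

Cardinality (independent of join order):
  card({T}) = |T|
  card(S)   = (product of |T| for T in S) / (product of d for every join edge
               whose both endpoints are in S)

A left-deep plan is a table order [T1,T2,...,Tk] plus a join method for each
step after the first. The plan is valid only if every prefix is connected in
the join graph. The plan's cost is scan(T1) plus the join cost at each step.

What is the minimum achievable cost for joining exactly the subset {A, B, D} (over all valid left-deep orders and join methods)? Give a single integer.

2540

Selinger DP over subsets of {A,B,D}:
  {B}: scan cost=150, card=150
  {A}: scan cost=120, card=120
  {D}: scan cost=50, card=50
  {AB}: card=6000; try (A,hash)→1980, (B,merge)→2430, (A,merge)→2460, (B,hash)→2640, (B,nl_idx)→7080, (B,nl)→18120 …(+1); best=1980 via (A,hash)
  {AD}: card=50; try (D,hash)→840, (A,merge)→1360, (D,merge)→1430, (A,hash)→1780, (A,nl)→6050, (D,nl)→6120; best=840 via (D,hash)
  {ABD}: card=2500; try (B,merge)→2540, (B,hash)→3290, (B,nl_idx)→3740, (B,nl)→8340, (D,hash)→8580, (D,merge)→86330 …(+1); best=2540 via (B,merge)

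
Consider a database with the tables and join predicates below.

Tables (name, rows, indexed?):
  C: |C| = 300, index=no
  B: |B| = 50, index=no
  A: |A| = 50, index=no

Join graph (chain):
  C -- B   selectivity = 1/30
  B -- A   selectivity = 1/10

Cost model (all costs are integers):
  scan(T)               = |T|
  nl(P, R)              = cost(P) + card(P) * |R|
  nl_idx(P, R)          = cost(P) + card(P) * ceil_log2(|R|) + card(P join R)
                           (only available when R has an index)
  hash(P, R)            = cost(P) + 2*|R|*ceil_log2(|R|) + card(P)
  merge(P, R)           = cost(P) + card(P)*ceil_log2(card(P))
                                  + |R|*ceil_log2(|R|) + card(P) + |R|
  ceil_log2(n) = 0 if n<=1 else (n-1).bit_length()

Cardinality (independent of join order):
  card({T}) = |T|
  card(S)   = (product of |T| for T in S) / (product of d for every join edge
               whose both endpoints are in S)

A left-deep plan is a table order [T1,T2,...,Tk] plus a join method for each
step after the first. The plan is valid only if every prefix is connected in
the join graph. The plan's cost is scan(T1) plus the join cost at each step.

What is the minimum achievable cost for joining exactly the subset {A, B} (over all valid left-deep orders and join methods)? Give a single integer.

Selinger DP over subsets of {A,B}:
  {B}: scan cost=50, card=50
  {A}: scan cost=50, card=50
  {AB}: card=250; try (B,hash)→700, (A,hash)→700, (B,merge)→750, (A,merge)→750, (B,nl)→2550, (A,nl)→2550; best=700 via (B,hash)

700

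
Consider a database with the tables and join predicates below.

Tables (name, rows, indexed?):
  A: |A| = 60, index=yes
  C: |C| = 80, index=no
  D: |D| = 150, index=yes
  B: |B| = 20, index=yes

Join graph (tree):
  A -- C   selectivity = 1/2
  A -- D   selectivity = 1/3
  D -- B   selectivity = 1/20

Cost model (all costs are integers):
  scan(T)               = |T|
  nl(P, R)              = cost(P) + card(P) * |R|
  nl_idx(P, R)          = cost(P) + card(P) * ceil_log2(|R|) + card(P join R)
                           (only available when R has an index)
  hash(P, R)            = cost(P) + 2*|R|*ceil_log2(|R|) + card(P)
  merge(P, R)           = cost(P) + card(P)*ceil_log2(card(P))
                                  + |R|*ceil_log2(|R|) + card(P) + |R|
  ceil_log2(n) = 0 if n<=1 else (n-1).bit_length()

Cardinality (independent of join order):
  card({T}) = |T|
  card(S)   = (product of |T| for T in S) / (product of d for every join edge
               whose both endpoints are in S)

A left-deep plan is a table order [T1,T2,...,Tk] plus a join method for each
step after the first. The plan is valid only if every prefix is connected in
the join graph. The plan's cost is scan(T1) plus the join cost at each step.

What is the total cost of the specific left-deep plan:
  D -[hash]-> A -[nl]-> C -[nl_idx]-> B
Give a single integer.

step 1: scan D: cost=150, card=150
step 2: join A via hash
    card(P join A) = 150*60/(3) = 3000
    cost = 150 + 2*60*6 + 150 = 1020
step 3: join C via nl
    card(P join C) = 3000*80/(2) = 120000
    cost = 1020 + 3000*80 = 241020
step 4: join B via nl_idx
    card(P join B) = 120000*20/(20) = 120000
    cost = 241020 + 120000*5 + 120000 = 961020

961020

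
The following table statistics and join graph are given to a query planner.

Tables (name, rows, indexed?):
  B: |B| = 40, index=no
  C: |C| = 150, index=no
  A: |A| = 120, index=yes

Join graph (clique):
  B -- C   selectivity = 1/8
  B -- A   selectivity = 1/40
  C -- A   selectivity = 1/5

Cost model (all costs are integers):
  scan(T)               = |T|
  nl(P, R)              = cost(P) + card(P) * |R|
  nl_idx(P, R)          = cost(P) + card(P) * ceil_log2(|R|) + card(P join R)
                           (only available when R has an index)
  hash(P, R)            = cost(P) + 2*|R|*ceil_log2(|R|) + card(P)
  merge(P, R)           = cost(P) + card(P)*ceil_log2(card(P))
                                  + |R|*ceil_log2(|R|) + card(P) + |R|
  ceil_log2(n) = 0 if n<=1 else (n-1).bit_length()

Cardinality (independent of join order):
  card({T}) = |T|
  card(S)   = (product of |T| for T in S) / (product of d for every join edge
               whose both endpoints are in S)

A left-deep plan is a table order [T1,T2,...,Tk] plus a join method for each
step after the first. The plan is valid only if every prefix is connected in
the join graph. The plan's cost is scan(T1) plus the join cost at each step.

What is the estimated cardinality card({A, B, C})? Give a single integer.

Tables in S: A(120), B(40), C(150)
Edges inside S: B-C(d=8), B-A(d=40), C-A(d=5)
numerator = 120 * 40 * 150 = 720000
denominator = 8 * 40 * 5 = 1600
card(S) = 720000 / 1600 = 450

450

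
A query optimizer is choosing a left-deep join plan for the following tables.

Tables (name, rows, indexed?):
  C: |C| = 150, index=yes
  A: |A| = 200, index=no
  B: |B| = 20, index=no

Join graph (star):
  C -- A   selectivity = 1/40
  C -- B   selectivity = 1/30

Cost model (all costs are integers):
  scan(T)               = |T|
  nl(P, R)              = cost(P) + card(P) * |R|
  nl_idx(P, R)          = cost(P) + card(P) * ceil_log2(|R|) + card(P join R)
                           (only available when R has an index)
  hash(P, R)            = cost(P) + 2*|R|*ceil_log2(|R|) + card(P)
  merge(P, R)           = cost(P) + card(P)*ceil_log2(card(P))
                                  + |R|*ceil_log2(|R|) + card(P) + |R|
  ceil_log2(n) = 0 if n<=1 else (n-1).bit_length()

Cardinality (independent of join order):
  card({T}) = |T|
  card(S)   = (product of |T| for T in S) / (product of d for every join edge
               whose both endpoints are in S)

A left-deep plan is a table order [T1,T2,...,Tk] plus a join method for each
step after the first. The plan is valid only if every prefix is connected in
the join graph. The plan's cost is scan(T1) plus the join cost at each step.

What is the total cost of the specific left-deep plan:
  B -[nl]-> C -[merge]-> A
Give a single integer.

5620

step 1: scan B: cost=20, card=20
step 2: join C via nl
    card(P join C) = 20*150/(30) = 100
    cost = 20 + 20*150 = 3020
step 3: join A via merge
    card(P join A) = 100*200/(40) = 500
    cost = 3020 + 100*7 + 200*8 + 100 + 200 = 5620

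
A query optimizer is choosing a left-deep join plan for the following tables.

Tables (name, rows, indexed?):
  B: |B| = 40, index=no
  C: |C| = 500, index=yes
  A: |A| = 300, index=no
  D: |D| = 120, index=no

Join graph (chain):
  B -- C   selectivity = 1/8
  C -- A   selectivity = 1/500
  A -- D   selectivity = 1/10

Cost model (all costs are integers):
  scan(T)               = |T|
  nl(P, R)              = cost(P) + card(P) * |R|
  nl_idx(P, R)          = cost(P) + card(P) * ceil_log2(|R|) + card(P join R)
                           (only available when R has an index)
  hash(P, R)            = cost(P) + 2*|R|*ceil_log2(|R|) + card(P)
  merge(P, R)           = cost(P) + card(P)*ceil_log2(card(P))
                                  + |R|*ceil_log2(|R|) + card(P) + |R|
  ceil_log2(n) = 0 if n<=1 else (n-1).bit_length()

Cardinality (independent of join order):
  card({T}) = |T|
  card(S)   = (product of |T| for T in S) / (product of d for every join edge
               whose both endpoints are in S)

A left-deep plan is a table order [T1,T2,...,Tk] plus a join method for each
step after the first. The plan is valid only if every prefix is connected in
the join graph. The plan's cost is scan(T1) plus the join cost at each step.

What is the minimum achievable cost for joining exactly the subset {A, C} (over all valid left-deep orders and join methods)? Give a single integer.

3300

Selinger DP over subsets of {A,C}:
  {C}: scan cost=500, card=500
  {A}: scan cost=300, card=300
  {AC}: card=300; try (C,nl_idx)→3300, (A,hash)→6400, (C,merge)→8300, (A,merge)→8500, (C,hash)→9600, (C,nl)→150300 …(+1); best=3300 via (C,nl_idx)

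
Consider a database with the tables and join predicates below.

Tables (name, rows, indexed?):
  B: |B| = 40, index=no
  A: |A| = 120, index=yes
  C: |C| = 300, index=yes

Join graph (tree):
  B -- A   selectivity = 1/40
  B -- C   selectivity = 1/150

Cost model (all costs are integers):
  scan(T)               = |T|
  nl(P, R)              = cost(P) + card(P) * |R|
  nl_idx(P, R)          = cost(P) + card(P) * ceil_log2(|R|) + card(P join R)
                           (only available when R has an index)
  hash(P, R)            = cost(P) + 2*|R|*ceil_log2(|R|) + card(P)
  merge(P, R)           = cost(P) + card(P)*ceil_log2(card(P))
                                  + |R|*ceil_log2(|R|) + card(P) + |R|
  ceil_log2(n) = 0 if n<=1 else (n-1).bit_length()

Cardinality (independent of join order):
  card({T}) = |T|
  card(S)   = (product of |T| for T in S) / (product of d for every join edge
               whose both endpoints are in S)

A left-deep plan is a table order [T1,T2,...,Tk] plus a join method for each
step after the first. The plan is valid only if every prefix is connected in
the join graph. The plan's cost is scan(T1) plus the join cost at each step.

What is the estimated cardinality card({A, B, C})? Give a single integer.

240

Tables in S: A(120), B(40), C(300)
Edges inside S: B-A(d=40), B-C(d=150)
numerator = 120 * 40 * 300 = 1440000
denominator = 40 * 150 = 6000
card(S) = 1440000 / 6000 = 240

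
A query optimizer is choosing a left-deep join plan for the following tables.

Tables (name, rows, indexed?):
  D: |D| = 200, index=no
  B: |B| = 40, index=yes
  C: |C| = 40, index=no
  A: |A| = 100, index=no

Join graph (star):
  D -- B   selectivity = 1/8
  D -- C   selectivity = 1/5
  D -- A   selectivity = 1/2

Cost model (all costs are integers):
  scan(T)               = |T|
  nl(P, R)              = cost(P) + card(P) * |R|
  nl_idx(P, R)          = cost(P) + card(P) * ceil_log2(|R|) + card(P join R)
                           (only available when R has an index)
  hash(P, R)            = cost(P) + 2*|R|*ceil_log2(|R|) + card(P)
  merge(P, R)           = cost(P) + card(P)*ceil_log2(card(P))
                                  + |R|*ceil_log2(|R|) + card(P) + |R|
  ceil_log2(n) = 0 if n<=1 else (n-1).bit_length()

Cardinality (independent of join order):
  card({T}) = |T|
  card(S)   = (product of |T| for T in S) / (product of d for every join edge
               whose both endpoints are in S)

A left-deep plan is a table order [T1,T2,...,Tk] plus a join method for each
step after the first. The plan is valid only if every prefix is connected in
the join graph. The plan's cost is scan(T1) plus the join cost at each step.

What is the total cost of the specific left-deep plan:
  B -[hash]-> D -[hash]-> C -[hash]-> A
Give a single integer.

step 1: scan B: cost=40, card=40
step 2: join D via hash
    card(P join D) = 40*200/(8) = 1000
    cost = 40 + 2*200*8 + 40 = 3280
step 3: join C via hash
    card(P join C) = 1000*40/(5) = 8000
    cost = 3280 + 2*40*6 + 1000 = 4760
step 4: join A via hash
    card(P join A) = 8000*100/(2) = 400000
    cost = 4760 + 2*100*7 + 8000 = 14160

14160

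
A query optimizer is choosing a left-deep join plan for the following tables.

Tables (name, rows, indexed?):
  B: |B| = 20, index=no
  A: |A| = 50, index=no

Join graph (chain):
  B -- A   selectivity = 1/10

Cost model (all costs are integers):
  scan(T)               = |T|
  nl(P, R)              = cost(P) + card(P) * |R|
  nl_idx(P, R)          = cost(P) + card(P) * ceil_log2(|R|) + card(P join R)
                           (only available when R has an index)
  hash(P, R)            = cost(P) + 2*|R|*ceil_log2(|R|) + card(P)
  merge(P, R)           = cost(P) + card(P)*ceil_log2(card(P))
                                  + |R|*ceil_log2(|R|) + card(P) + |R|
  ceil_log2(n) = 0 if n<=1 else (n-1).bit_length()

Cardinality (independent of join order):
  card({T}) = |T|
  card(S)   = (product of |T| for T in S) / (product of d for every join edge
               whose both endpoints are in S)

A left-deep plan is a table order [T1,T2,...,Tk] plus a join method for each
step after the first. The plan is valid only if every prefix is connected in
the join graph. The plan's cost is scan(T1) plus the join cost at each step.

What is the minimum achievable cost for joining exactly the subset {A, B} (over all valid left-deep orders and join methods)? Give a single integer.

300

Selinger DP over subsets of {A,B}:
  {B}: scan cost=20, card=20
  {A}: scan cost=50, card=50
  {AB}: card=100; try (B,hash)→300, (A,merge)→490, (B,merge)→520, (A,hash)→640, (A,nl)→1020, (B,nl)→1050; best=300 via (B,hash)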